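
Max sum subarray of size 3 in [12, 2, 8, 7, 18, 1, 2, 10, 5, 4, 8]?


[0:3]: 22
[1:4]: 17
[2:5]: 33
[3:6]: 26
[4:7]: 21
[5:8]: 13
[6:9]: 17
[7:10]: 19
[8:11]: 17

Max: 33 at [2:5]


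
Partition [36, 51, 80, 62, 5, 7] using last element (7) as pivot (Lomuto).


Pivot: 7
  5 <= 7: swap -> [5, 51, 80, 62, 36, 7]
Place pivot at 1: [5, 7, 80, 62, 36, 51]

Partitioned: [5, 7, 80, 62, 36, 51]


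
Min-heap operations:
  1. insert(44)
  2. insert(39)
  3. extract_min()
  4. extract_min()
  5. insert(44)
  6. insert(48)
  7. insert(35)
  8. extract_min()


insert(44) -> [44]
insert(39) -> [39, 44]
extract_min()->39, [44]
extract_min()->44, []
insert(44) -> [44]
insert(48) -> [44, 48]
insert(35) -> [35, 48, 44]
extract_min()->35, [44, 48]

Final heap: [44, 48]


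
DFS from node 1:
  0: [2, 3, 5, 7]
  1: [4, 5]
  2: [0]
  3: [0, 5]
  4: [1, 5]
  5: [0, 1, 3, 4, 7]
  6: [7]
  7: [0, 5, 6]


Visit 1, push [5, 4]
Visit 4, push [5]
Visit 5, push [7, 3, 0]
Visit 0, push [7, 3, 2]
Visit 2, push []
Visit 3, push []
Visit 7, push [6]
Visit 6, push []

DFS order: [1, 4, 5, 0, 2, 3, 7, 6]


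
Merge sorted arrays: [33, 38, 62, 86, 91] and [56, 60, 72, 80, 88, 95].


Take 33 from A
Take 38 from A
Take 56 from B
Take 60 from B
Take 62 from A
Take 72 from B
Take 80 from B
Take 86 from A
Take 88 from B
Take 91 from A

Merged: [33, 38, 56, 60, 62, 72, 80, 86, 88, 91, 95]


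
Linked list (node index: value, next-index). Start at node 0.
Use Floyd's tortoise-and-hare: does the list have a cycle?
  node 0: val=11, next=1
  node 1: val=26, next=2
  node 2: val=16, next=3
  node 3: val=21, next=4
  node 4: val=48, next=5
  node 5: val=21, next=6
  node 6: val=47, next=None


Floyd's tortoise (slow, +1) and hare (fast, +2):
  init: slow=0, fast=0
  step 1: slow=1, fast=2
  step 2: slow=2, fast=4
  step 3: slow=3, fast=6
  step 4: fast -> None, no cycle

Cycle: no


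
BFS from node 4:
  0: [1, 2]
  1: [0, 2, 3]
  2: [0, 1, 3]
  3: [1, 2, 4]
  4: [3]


Visit 4, enqueue [3]
Visit 3, enqueue [1, 2]
Visit 1, enqueue [0]
Visit 2, enqueue []
Visit 0, enqueue []

BFS order: [4, 3, 1, 2, 0]


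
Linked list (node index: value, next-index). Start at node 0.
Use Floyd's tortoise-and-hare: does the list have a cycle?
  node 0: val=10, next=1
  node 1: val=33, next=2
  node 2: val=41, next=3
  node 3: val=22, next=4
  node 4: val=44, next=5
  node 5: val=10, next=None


Floyd's tortoise (slow, +1) and hare (fast, +2):
  init: slow=0, fast=0
  step 1: slow=1, fast=2
  step 2: slow=2, fast=4
  step 3: fast 4->5->None, no cycle

Cycle: no


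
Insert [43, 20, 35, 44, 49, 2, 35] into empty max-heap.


Insert 43: [43]
Insert 20: [43, 20]
Insert 35: [43, 20, 35]
Insert 44: [44, 43, 35, 20]
Insert 49: [49, 44, 35, 20, 43]
Insert 2: [49, 44, 35, 20, 43, 2]
Insert 35: [49, 44, 35, 20, 43, 2, 35]

Final heap: [49, 44, 35, 20, 43, 2, 35]


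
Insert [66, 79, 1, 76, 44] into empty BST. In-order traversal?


Insert 66: root
Insert 79: R from 66
Insert 1: L from 66
Insert 76: R from 66 -> L from 79
Insert 44: L from 66 -> R from 1

In-order: [1, 44, 66, 76, 79]


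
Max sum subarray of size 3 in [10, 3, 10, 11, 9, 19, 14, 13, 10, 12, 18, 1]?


[0:3]: 23
[1:4]: 24
[2:5]: 30
[3:6]: 39
[4:7]: 42
[5:8]: 46
[6:9]: 37
[7:10]: 35
[8:11]: 40
[9:12]: 31

Max: 46 at [5:8]


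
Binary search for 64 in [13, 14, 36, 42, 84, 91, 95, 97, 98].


Step 1: lo=0, hi=8, mid=4, val=84
Step 2: lo=0, hi=3, mid=1, val=14
Step 3: lo=2, hi=3, mid=2, val=36
Step 4: lo=3, hi=3, mid=3, val=42

Not found


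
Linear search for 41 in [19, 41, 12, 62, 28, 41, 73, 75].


i=0: 19!=41
i=1: 41==41 found!

Found at 1, 2 comps


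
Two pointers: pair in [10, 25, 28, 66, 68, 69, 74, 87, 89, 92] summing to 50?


lo=0(10)+hi=9(92)=102
lo=0(10)+hi=8(89)=99
lo=0(10)+hi=7(87)=97
lo=0(10)+hi=6(74)=84
lo=0(10)+hi=5(69)=79
lo=0(10)+hi=4(68)=78
lo=0(10)+hi=3(66)=76
lo=0(10)+hi=2(28)=38
lo=1(25)+hi=2(28)=53

No pair found


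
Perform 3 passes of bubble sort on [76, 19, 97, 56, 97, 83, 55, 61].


Initial: [76, 19, 97, 56, 97, 83, 55, 61]
Pass 1: [19, 76, 56, 97, 83, 55, 61, 97] (5 swaps)
Pass 2: [19, 56, 76, 83, 55, 61, 97, 97] (4 swaps)
Pass 3: [19, 56, 76, 55, 61, 83, 97, 97] (2 swaps)

After 3 passes: [19, 56, 76, 55, 61, 83, 97, 97]


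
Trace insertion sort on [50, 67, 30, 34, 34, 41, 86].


Initial: [50, 67, 30, 34, 34, 41, 86]
Insert 67: [50, 67, 30, 34, 34, 41, 86]
Insert 30: [30, 50, 67, 34, 34, 41, 86]
Insert 34: [30, 34, 50, 67, 34, 41, 86]
Insert 34: [30, 34, 34, 50, 67, 41, 86]
Insert 41: [30, 34, 34, 41, 50, 67, 86]
Insert 86: [30, 34, 34, 41, 50, 67, 86]

Sorted: [30, 34, 34, 41, 50, 67, 86]


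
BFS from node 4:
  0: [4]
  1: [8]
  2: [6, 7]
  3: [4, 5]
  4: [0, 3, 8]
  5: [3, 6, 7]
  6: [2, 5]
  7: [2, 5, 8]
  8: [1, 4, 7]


Visit 4, enqueue [0, 3, 8]
Visit 0, enqueue []
Visit 3, enqueue [5]
Visit 8, enqueue [1, 7]
Visit 5, enqueue [6]
Visit 1, enqueue []
Visit 7, enqueue [2]
Visit 6, enqueue []
Visit 2, enqueue []

BFS order: [4, 0, 3, 8, 5, 1, 7, 6, 2]


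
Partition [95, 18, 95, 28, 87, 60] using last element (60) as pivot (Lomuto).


Pivot: 60
  18 <= 60: swap -> [18, 95, 95, 28, 87, 60]
  28 <= 60: swap -> [18, 28, 95, 95, 87, 60]
Place pivot at 2: [18, 28, 60, 95, 87, 95]

Partitioned: [18, 28, 60, 95, 87, 95]


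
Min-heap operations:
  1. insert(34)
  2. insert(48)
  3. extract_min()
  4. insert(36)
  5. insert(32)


insert(34) -> [34]
insert(48) -> [34, 48]
extract_min()->34, [48]
insert(36) -> [36, 48]
insert(32) -> [32, 48, 36]

Final heap: [32, 48, 36]


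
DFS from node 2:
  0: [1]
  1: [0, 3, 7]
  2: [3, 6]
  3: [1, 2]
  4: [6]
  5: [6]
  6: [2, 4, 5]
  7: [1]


Visit 2, push [6, 3]
Visit 3, push [1]
Visit 1, push [7, 0]
Visit 0, push []
Visit 7, push []
Visit 6, push [5, 4]
Visit 4, push []
Visit 5, push []

DFS order: [2, 3, 1, 0, 7, 6, 4, 5]


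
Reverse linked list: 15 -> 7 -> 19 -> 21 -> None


Step 1: curr=15, set curr.next=prev(None) | reversed so far: 15
Step 2: curr=7, set curr.next=prev(15) | reversed so far: 7 -> 15
Step 3: curr=19, set curr.next=prev(7) | reversed so far: 19 -> 7 -> 15
Step 4: curr=21, set curr.next=prev(19) | reversed so far: 21 -> 19 -> 7 -> 15

21 -> 19 -> 7 -> 15 -> None


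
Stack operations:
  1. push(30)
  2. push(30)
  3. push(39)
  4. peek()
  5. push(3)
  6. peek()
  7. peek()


push(30) -> [30]
push(30) -> [30, 30]
push(39) -> [30, 30, 39]
peek()->39
push(3) -> [30, 30, 39, 3]
peek()->3
peek()->3

Final stack: [30, 30, 39, 3]


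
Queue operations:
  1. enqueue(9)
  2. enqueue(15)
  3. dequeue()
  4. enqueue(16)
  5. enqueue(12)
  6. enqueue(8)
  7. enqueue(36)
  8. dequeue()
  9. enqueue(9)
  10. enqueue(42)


enqueue(9) -> [9]
enqueue(15) -> [9, 15]
dequeue()->9, [15]
enqueue(16) -> [15, 16]
enqueue(12) -> [15, 16, 12]
enqueue(8) -> [15, 16, 12, 8]
enqueue(36) -> [15, 16, 12, 8, 36]
dequeue()->15, [16, 12, 8, 36]
enqueue(9) -> [16, 12, 8, 36, 9]
enqueue(42) -> [16, 12, 8, 36, 9, 42]

Final queue: [16, 12, 8, 36, 9, 42]


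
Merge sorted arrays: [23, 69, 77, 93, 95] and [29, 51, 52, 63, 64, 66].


Take 23 from A
Take 29 from B
Take 51 from B
Take 52 from B
Take 63 from B
Take 64 from B
Take 66 from B

Merged: [23, 29, 51, 52, 63, 64, 66, 69, 77, 93, 95]


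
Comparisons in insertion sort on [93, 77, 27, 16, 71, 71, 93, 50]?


Algorithm: insertion sort
Input: [93, 77, 27, 16, 71, 71, 93, 50]
Sorted: [16, 27, 50, 71, 71, 77, 93, 93]

19


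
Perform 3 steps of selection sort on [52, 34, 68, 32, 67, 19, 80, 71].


Initial: [52, 34, 68, 32, 67, 19, 80, 71]
Step 1: min=19 at 5
  Swap: [19, 34, 68, 32, 67, 52, 80, 71]
Step 2: min=32 at 3
  Swap: [19, 32, 68, 34, 67, 52, 80, 71]
Step 3: min=34 at 3
  Swap: [19, 32, 34, 68, 67, 52, 80, 71]

After 3 steps: [19, 32, 34, 68, 67, 52, 80, 71]


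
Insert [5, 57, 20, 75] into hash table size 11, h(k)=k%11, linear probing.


Insert 5: h=5 -> slot 5
Insert 57: h=2 -> slot 2
Insert 20: h=9 -> slot 9
Insert 75: h=9, 1 probes -> slot 10

Table: [None, None, 57, None, None, 5, None, None, None, 20, 75]


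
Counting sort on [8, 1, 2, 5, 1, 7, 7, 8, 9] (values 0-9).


Input: [8, 1, 2, 5, 1, 7, 7, 8, 9]
Counts: [0, 2, 1, 0, 0, 1, 0, 2, 2, 1]

Sorted: [1, 1, 2, 5, 7, 7, 8, 8, 9]


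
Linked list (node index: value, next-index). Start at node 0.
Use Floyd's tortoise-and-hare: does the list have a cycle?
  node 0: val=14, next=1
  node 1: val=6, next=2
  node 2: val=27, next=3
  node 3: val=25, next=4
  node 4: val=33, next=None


Floyd's tortoise (slow, +1) and hare (fast, +2):
  init: slow=0, fast=0
  step 1: slow=1, fast=2
  step 2: slow=2, fast=4
  step 3: fast -> None, no cycle

Cycle: no


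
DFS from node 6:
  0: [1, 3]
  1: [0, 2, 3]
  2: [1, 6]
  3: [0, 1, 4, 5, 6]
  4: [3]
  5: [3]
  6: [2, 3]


Visit 6, push [3, 2]
Visit 2, push [1]
Visit 1, push [3, 0]
Visit 0, push [3]
Visit 3, push [5, 4]
Visit 4, push []
Visit 5, push []

DFS order: [6, 2, 1, 0, 3, 4, 5]


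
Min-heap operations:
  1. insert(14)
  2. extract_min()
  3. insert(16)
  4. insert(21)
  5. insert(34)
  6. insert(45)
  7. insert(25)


insert(14) -> [14]
extract_min()->14, []
insert(16) -> [16]
insert(21) -> [16, 21]
insert(34) -> [16, 21, 34]
insert(45) -> [16, 21, 34, 45]
insert(25) -> [16, 21, 34, 45, 25]

Final heap: [16, 21, 34, 45, 25]


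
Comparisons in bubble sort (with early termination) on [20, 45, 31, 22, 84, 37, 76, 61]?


Algorithm: bubble sort (with early termination)
Input: [20, 45, 31, 22, 84, 37, 76, 61]
Sorted: [20, 22, 31, 37, 45, 61, 76, 84]

18


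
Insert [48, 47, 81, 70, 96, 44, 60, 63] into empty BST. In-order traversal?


Insert 48: root
Insert 47: L from 48
Insert 81: R from 48
Insert 70: R from 48 -> L from 81
Insert 96: R from 48 -> R from 81
Insert 44: L from 48 -> L from 47
Insert 60: R from 48 -> L from 81 -> L from 70
Insert 63: R from 48 -> L from 81 -> L from 70 -> R from 60

In-order: [44, 47, 48, 60, 63, 70, 81, 96]


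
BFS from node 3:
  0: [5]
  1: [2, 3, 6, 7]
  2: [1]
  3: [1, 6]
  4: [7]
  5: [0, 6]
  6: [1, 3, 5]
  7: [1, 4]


Visit 3, enqueue [1, 6]
Visit 1, enqueue [2, 7]
Visit 6, enqueue [5]
Visit 2, enqueue []
Visit 7, enqueue [4]
Visit 5, enqueue [0]
Visit 4, enqueue []
Visit 0, enqueue []

BFS order: [3, 1, 6, 2, 7, 5, 4, 0]


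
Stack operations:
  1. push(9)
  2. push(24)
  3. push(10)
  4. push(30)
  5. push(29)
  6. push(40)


push(9) -> [9]
push(24) -> [9, 24]
push(10) -> [9, 24, 10]
push(30) -> [9, 24, 10, 30]
push(29) -> [9, 24, 10, 30, 29]
push(40) -> [9, 24, 10, 30, 29, 40]

Final stack: [9, 24, 10, 30, 29, 40]


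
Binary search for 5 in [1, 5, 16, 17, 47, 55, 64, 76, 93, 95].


Step 1: lo=0, hi=9, mid=4, val=47
Step 2: lo=0, hi=3, mid=1, val=5

Found at index 1


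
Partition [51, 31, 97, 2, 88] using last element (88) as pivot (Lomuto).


Pivot: 88
  51 <= 88: advance i (no swap)
  31 <= 88: advance i (no swap)
  2 <= 88: swap -> [51, 31, 2, 97, 88]
Place pivot at 3: [51, 31, 2, 88, 97]

Partitioned: [51, 31, 2, 88, 97]


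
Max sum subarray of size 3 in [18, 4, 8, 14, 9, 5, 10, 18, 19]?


[0:3]: 30
[1:4]: 26
[2:5]: 31
[3:6]: 28
[4:7]: 24
[5:8]: 33
[6:9]: 47

Max: 47 at [6:9]


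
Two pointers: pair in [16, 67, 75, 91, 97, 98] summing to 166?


lo=0(16)+hi=5(98)=114
lo=1(67)+hi=5(98)=165
lo=2(75)+hi=5(98)=173
lo=2(75)+hi=4(97)=172
lo=2(75)+hi=3(91)=166

Yes: 75+91=166


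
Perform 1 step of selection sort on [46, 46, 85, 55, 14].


Initial: [46, 46, 85, 55, 14]
Step 1: min=14 at 4
  Swap: [14, 46, 85, 55, 46]

After 1 step: [14, 46, 85, 55, 46]


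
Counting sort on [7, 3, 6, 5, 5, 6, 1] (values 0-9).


Input: [7, 3, 6, 5, 5, 6, 1]
Counts: [0, 1, 0, 1, 0, 2, 2, 1, 0, 0]

Sorted: [1, 3, 5, 5, 6, 6, 7]


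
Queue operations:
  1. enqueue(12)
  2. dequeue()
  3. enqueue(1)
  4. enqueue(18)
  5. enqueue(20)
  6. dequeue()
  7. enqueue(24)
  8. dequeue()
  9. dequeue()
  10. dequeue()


enqueue(12) -> [12]
dequeue()->12, []
enqueue(1) -> [1]
enqueue(18) -> [1, 18]
enqueue(20) -> [1, 18, 20]
dequeue()->1, [18, 20]
enqueue(24) -> [18, 20, 24]
dequeue()->18, [20, 24]
dequeue()->20, [24]
dequeue()->24, []

Final queue: []


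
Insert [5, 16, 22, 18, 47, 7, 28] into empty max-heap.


Insert 5: [5]
Insert 16: [16, 5]
Insert 22: [22, 5, 16]
Insert 18: [22, 18, 16, 5]
Insert 47: [47, 22, 16, 5, 18]
Insert 7: [47, 22, 16, 5, 18, 7]
Insert 28: [47, 22, 28, 5, 18, 7, 16]

Final heap: [47, 22, 28, 5, 18, 7, 16]


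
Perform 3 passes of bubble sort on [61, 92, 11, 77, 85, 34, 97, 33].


Initial: [61, 92, 11, 77, 85, 34, 97, 33]
Pass 1: [61, 11, 77, 85, 34, 92, 33, 97] (5 swaps)
Pass 2: [11, 61, 77, 34, 85, 33, 92, 97] (3 swaps)
Pass 3: [11, 61, 34, 77, 33, 85, 92, 97] (2 swaps)

After 3 passes: [11, 61, 34, 77, 33, 85, 92, 97]


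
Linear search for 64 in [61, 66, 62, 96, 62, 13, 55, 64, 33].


i=0: 61!=64
i=1: 66!=64
i=2: 62!=64
i=3: 96!=64
i=4: 62!=64
i=5: 13!=64
i=6: 55!=64
i=7: 64==64 found!

Found at 7, 8 comps


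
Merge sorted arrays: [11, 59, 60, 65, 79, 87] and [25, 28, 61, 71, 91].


Take 11 from A
Take 25 from B
Take 28 from B
Take 59 from A
Take 60 from A
Take 61 from B
Take 65 from A
Take 71 from B
Take 79 from A
Take 87 from A

Merged: [11, 25, 28, 59, 60, 61, 65, 71, 79, 87, 91]


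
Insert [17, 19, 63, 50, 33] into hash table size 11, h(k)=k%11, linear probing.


Insert 17: h=6 -> slot 6
Insert 19: h=8 -> slot 8
Insert 63: h=8, 1 probes -> slot 9
Insert 50: h=6, 1 probes -> slot 7
Insert 33: h=0 -> slot 0

Table: [33, None, None, None, None, None, 17, 50, 19, 63, None]


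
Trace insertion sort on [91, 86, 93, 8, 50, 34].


Initial: [91, 86, 93, 8, 50, 34]
Insert 86: [86, 91, 93, 8, 50, 34]
Insert 93: [86, 91, 93, 8, 50, 34]
Insert 8: [8, 86, 91, 93, 50, 34]
Insert 50: [8, 50, 86, 91, 93, 34]
Insert 34: [8, 34, 50, 86, 91, 93]

Sorted: [8, 34, 50, 86, 91, 93]


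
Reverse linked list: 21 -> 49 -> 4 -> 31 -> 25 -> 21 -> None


Step 1: curr=21, set curr.next=prev(None) | reversed so far: 21
Step 2: curr=49, set curr.next=prev(21) | reversed so far: 49 -> 21
Step 3: curr=4, set curr.next=prev(49) | reversed so far: 4 -> 49 -> 21
Step 4: curr=31, set curr.next=prev(4) | reversed so far: 31 -> 4 -> 49 -> 21
Step 5: curr=25, set curr.next=prev(31) | reversed so far: 25 -> 31 -> 4 -> 49 -> 21
Step 6: curr=21, set curr.next=prev(25) | reversed so far: 21 -> 25 -> 31 -> 4 -> 49 -> 21

21 -> 25 -> 31 -> 4 -> 49 -> 21 -> None


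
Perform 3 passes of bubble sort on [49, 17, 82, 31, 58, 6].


Initial: [49, 17, 82, 31, 58, 6]
Pass 1: [17, 49, 31, 58, 6, 82] (4 swaps)
Pass 2: [17, 31, 49, 6, 58, 82] (2 swaps)
Pass 3: [17, 31, 6, 49, 58, 82] (1 swaps)

After 3 passes: [17, 31, 6, 49, 58, 82]


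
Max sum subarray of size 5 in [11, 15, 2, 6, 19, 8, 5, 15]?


[0:5]: 53
[1:6]: 50
[2:7]: 40
[3:8]: 53

Max: 53 at [0:5]


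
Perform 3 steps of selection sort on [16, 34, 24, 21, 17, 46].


Initial: [16, 34, 24, 21, 17, 46]
Step 1: min=16 at 0
  Swap: [16, 34, 24, 21, 17, 46]
Step 2: min=17 at 4
  Swap: [16, 17, 24, 21, 34, 46]
Step 3: min=21 at 3
  Swap: [16, 17, 21, 24, 34, 46]

After 3 steps: [16, 17, 21, 24, 34, 46]


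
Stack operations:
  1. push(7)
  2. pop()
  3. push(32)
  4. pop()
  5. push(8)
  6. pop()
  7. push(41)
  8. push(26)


push(7) -> [7]
pop()->7, []
push(32) -> [32]
pop()->32, []
push(8) -> [8]
pop()->8, []
push(41) -> [41]
push(26) -> [41, 26]

Final stack: [41, 26]


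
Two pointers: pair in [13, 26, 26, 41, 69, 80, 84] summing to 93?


lo=0(13)+hi=6(84)=97
lo=0(13)+hi=5(80)=93

Yes: 13+80=93


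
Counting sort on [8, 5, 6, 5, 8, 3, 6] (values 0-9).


Input: [8, 5, 6, 5, 8, 3, 6]
Counts: [0, 0, 0, 1, 0, 2, 2, 0, 2, 0]

Sorted: [3, 5, 5, 6, 6, 8, 8]


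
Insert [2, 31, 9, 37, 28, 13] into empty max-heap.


Insert 2: [2]
Insert 31: [31, 2]
Insert 9: [31, 2, 9]
Insert 37: [37, 31, 9, 2]
Insert 28: [37, 31, 9, 2, 28]
Insert 13: [37, 31, 13, 2, 28, 9]

Final heap: [37, 31, 13, 2, 28, 9]


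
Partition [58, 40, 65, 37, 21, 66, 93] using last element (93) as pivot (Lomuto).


Pivot: 93
  58 <= 93: advance i (no swap)
  40 <= 93: advance i (no swap)
  65 <= 93: advance i (no swap)
  37 <= 93: advance i (no swap)
  21 <= 93: advance i (no swap)
  66 <= 93: advance i (no swap)
Place pivot at 6: [58, 40, 65, 37, 21, 66, 93]

Partitioned: [58, 40, 65, 37, 21, 66, 93]


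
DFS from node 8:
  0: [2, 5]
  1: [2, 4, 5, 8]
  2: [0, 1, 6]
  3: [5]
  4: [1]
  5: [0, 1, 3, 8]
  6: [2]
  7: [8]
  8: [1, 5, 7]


Visit 8, push [7, 5, 1]
Visit 1, push [5, 4, 2]
Visit 2, push [6, 0]
Visit 0, push [5]
Visit 5, push [3]
Visit 3, push []
Visit 6, push []
Visit 4, push []
Visit 7, push []

DFS order: [8, 1, 2, 0, 5, 3, 6, 4, 7]


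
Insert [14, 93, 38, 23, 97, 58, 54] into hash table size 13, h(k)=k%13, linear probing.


Insert 14: h=1 -> slot 1
Insert 93: h=2 -> slot 2
Insert 38: h=12 -> slot 12
Insert 23: h=10 -> slot 10
Insert 97: h=6 -> slot 6
Insert 58: h=6, 1 probes -> slot 7
Insert 54: h=2, 1 probes -> slot 3

Table: [None, 14, 93, 54, None, None, 97, 58, None, None, 23, None, 38]


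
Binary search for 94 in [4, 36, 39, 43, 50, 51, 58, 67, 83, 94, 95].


Step 1: lo=0, hi=10, mid=5, val=51
Step 2: lo=6, hi=10, mid=8, val=83
Step 3: lo=9, hi=10, mid=9, val=94

Found at index 9


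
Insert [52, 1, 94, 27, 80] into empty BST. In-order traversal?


Insert 52: root
Insert 1: L from 52
Insert 94: R from 52
Insert 27: L from 52 -> R from 1
Insert 80: R from 52 -> L from 94

In-order: [1, 27, 52, 80, 94]


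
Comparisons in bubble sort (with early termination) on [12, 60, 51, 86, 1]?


Algorithm: bubble sort (with early termination)
Input: [12, 60, 51, 86, 1]
Sorted: [1, 12, 51, 60, 86]

10


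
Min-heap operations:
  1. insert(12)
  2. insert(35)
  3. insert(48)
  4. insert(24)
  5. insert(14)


insert(12) -> [12]
insert(35) -> [12, 35]
insert(48) -> [12, 35, 48]
insert(24) -> [12, 24, 48, 35]
insert(14) -> [12, 14, 48, 35, 24]

Final heap: [12, 14, 48, 35, 24]


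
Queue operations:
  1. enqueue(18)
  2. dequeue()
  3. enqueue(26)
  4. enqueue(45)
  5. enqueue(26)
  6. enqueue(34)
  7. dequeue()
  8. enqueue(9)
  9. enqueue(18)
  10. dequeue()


enqueue(18) -> [18]
dequeue()->18, []
enqueue(26) -> [26]
enqueue(45) -> [26, 45]
enqueue(26) -> [26, 45, 26]
enqueue(34) -> [26, 45, 26, 34]
dequeue()->26, [45, 26, 34]
enqueue(9) -> [45, 26, 34, 9]
enqueue(18) -> [45, 26, 34, 9, 18]
dequeue()->45, [26, 34, 9, 18]

Final queue: [26, 34, 9, 18]


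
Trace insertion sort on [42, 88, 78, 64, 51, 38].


Initial: [42, 88, 78, 64, 51, 38]
Insert 88: [42, 88, 78, 64, 51, 38]
Insert 78: [42, 78, 88, 64, 51, 38]
Insert 64: [42, 64, 78, 88, 51, 38]
Insert 51: [42, 51, 64, 78, 88, 38]
Insert 38: [38, 42, 51, 64, 78, 88]

Sorted: [38, 42, 51, 64, 78, 88]


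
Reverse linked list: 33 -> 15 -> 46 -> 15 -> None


Step 1: curr=33, set curr.next=prev(None) | reversed so far: 33
Step 2: curr=15, set curr.next=prev(33) | reversed so far: 15 -> 33
Step 3: curr=46, set curr.next=prev(15) | reversed so far: 46 -> 15 -> 33
Step 4: curr=15, set curr.next=prev(46) | reversed so far: 15 -> 46 -> 15 -> 33

15 -> 46 -> 15 -> 33 -> None


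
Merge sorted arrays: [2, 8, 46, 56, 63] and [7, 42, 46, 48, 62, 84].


Take 2 from A
Take 7 from B
Take 8 from A
Take 42 from B
Take 46 from A
Take 46 from B
Take 48 from B
Take 56 from A
Take 62 from B
Take 63 from A

Merged: [2, 7, 8, 42, 46, 46, 48, 56, 62, 63, 84]


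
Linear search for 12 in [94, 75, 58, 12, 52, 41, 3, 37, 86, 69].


i=0: 94!=12
i=1: 75!=12
i=2: 58!=12
i=3: 12==12 found!

Found at 3, 4 comps


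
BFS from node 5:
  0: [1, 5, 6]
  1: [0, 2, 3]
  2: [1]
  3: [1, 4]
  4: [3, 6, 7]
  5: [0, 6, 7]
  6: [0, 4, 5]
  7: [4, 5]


Visit 5, enqueue [0, 6, 7]
Visit 0, enqueue [1]
Visit 6, enqueue [4]
Visit 7, enqueue []
Visit 1, enqueue [2, 3]
Visit 4, enqueue []
Visit 2, enqueue []
Visit 3, enqueue []

BFS order: [5, 0, 6, 7, 1, 4, 2, 3]


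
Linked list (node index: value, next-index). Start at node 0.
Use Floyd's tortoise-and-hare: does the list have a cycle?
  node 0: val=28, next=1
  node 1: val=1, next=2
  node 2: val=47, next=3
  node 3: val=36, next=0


Floyd's tortoise (slow, +1) and hare (fast, +2):
  init: slow=0, fast=0
  step 1: slow=1, fast=2
  step 2: slow=2, fast=0
  step 3: slow=3, fast=2
  step 4: slow=0, fast=0
  slow == fast at node 0: cycle detected

Cycle: yes


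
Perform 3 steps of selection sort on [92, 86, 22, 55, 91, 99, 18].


Initial: [92, 86, 22, 55, 91, 99, 18]
Step 1: min=18 at 6
  Swap: [18, 86, 22, 55, 91, 99, 92]
Step 2: min=22 at 2
  Swap: [18, 22, 86, 55, 91, 99, 92]
Step 3: min=55 at 3
  Swap: [18, 22, 55, 86, 91, 99, 92]

After 3 steps: [18, 22, 55, 86, 91, 99, 92]


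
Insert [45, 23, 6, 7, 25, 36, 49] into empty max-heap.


Insert 45: [45]
Insert 23: [45, 23]
Insert 6: [45, 23, 6]
Insert 7: [45, 23, 6, 7]
Insert 25: [45, 25, 6, 7, 23]
Insert 36: [45, 25, 36, 7, 23, 6]
Insert 49: [49, 25, 45, 7, 23, 6, 36]

Final heap: [49, 25, 45, 7, 23, 6, 36]


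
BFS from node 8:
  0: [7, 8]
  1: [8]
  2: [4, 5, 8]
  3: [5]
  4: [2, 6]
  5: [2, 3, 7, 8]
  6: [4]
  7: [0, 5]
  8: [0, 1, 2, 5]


Visit 8, enqueue [0, 1, 2, 5]
Visit 0, enqueue [7]
Visit 1, enqueue []
Visit 2, enqueue [4]
Visit 5, enqueue [3]
Visit 7, enqueue []
Visit 4, enqueue [6]
Visit 3, enqueue []
Visit 6, enqueue []

BFS order: [8, 0, 1, 2, 5, 7, 4, 3, 6]


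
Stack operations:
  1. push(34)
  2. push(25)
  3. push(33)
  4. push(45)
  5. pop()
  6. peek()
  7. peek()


push(34) -> [34]
push(25) -> [34, 25]
push(33) -> [34, 25, 33]
push(45) -> [34, 25, 33, 45]
pop()->45, [34, 25, 33]
peek()->33
peek()->33

Final stack: [34, 25, 33]


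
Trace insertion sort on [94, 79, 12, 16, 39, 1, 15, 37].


Initial: [94, 79, 12, 16, 39, 1, 15, 37]
Insert 79: [79, 94, 12, 16, 39, 1, 15, 37]
Insert 12: [12, 79, 94, 16, 39, 1, 15, 37]
Insert 16: [12, 16, 79, 94, 39, 1, 15, 37]
Insert 39: [12, 16, 39, 79, 94, 1, 15, 37]
Insert 1: [1, 12, 16, 39, 79, 94, 15, 37]
Insert 15: [1, 12, 15, 16, 39, 79, 94, 37]
Insert 37: [1, 12, 15, 16, 37, 39, 79, 94]

Sorted: [1, 12, 15, 16, 37, 39, 79, 94]


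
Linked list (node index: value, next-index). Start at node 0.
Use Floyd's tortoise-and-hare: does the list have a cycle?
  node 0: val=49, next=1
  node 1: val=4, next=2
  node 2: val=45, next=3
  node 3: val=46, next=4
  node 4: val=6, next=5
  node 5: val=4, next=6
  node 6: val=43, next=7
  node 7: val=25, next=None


Floyd's tortoise (slow, +1) and hare (fast, +2):
  init: slow=0, fast=0
  step 1: slow=1, fast=2
  step 2: slow=2, fast=4
  step 3: slow=3, fast=6
  step 4: fast 6->7->None, no cycle

Cycle: no


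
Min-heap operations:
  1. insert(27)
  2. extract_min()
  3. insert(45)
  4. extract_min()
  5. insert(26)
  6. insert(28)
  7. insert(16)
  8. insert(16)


insert(27) -> [27]
extract_min()->27, []
insert(45) -> [45]
extract_min()->45, []
insert(26) -> [26]
insert(28) -> [26, 28]
insert(16) -> [16, 28, 26]
insert(16) -> [16, 16, 26, 28]

Final heap: [16, 16, 26, 28]


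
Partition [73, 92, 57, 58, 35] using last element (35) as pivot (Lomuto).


Pivot: 35
Place pivot at 0: [35, 92, 57, 58, 73]

Partitioned: [35, 92, 57, 58, 73]


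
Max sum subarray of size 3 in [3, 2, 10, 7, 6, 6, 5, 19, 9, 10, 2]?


[0:3]: 15
[1:4]: 19
[2:5]: 23
[3:6]: 19
[4:7]: 17
[5:8]: 30
[6:9]: 33
[7:10]: 38
[8:11]: 21

Max: 38 at [7:10]


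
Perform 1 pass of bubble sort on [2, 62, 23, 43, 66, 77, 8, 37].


Initial: [2, 62, 23, 43, 66, 77, 8, 37]
Pass 1: [2, 23, 43, 62, 66, 8, 37, 77] (4 swaps)

After 1 pass: [2, 23, 43, 62, 66, 8, 37, 77]


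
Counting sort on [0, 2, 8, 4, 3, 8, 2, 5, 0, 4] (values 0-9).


Input: [0, 2, 8, 4, 3, 8, 2, 5, 0, 4]
Counts: [2, 0, 2, 1, 2, 1, 0, 0, 2, 0]

Sorted: [0, 0, 2, 2, 3, 4, 4, 5, 8, 8]


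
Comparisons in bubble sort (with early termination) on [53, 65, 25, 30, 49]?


Algorithm: bubble sort (with early termination)
Input: [53, 65, 25, 30, 49]
Sorted: [25, 30, 49, 53, 65]

9


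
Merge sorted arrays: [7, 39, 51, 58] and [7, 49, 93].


Take 7 from A
Take 7 from B
Take 39 from A
Take 49 from B
Take 51 from A
Take 58 from A

Merged: [7, 7, 39, 49, 51, 58, 93]


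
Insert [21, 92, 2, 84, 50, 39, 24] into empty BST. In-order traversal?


Insert 21: root
Insert 92: R from 21
Insert 2: L from 21
Insert 84: R from 21 -> L from 92
Insert 50: R from 21 -> L from 92 -> L from 84
Insert 39: R from 21 -> L from 92 -> L from 84 -> L from 50
Insert 24: R from 21 -> L from 92 -> L from 84 -> L from 50 -> L from 39

In-order: [2, 21, 24, 39, 50, 84, 92]


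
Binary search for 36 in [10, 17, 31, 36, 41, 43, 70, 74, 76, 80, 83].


Step 1: lo=0, hi=10, mid=5, val=43
Step 2: lo=0, hi=4, mid=2, val=31
Step 3: lo=3, hi=4, mid=3, val=36

Found at index 3


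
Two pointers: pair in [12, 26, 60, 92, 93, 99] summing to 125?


lo=0(12)+hi=5(99)=111
lo=1(26)+hi=5(99)=125

Yes: 26+99=125


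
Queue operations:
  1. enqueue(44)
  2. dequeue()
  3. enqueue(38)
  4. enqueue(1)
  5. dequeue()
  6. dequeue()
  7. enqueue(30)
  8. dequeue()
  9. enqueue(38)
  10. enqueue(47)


enqueue(44) -> [44]
dequeue()->44, []
enqueue(38) -> [38]
enqueue(1) -> [38, 1]
dequeue()->38, [1]
dequeue()->1, []
enqueue(30) -> [30]
dequeue()->30, []
enqueue(38) -> [38]
enqueue(47) -> [38, 47]

Final queue: [38, 47]


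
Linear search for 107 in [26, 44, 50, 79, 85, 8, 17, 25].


i=0: 26!=107
i=1: 44!=107
i=2: 50!=107
i=3: 79!=107
i=4: 85!=107
i=5: 8!=107
i=6: 17!=107
i=7: 25!=107

Not found, 8 comps


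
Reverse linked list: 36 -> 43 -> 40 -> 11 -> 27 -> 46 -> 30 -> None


Step 1: curr=36, set curr.next=prev(None) | reversed so far: 36
Step 2: curr=43, set curr.next=prev(36) | reversed so far: 43 -> 36
Step 3: curr=40, set curr.next=prev(43) | reversed so far: 40 -> 43 -> 36
Step 4: curr=11, set curr.next=prev(40) | reversed so far: 11 -> 40 -> 43 -> 36
Step 5: curr=27, set curr.next=prev(11) | reversed so far: 27 -> 11 -> 40 -> 43 -> 36
Step 6: curr=46, set curr.next=prev(27) | reversed so far: 46 -> 27 -> 11 -> 40 -> 43 -> 36
Step 7: curr=30, set curr.next=prev(46) | reversed so far: 30 -> 46 -> 27 -> 11 -> 40 -> 43 -> 36

30 -> 46 -> 27 -> 11 -> 40 -> 43 -> 36 -> None


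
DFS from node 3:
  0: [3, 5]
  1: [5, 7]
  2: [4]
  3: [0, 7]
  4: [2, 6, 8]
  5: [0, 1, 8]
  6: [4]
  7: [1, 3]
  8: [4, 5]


Visit 3, push [7, 0]
Visit 0, push [5]
Visit 5, push [8, 1]
Visit 1, push [7]
Visit 7, push []
Visit 8, push [4]
Visit 4, push [6, 2]
Visit 2, push []
Visit 6, push []

DFS order: [3, 0, 5, 1, 7, 8, 4, 2, 6]


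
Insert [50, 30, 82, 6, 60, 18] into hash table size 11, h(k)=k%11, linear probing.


Insert 50: h=6 -> slot 6
Insert 30: h=8 -> slot 8
Insert 82: h=5 -> slot 5
Insert 6: h=6, 1 probes -> slot 7
Insert 60: h=5, 4 probes -> slot 9
Insert 18: h=7, 3 probes -> slot 10

Table: [None, None, None, None, None, 82, 50, 6, 30, 60, 18]


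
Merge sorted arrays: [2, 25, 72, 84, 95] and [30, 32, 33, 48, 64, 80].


Take 2 from A
Take 25 from A
Take 30 from B
Take 32 from B
Take 33 from B
Take 48 from B
Take 64 from B
Take 72 from A
Take 80 from B

Merged: [2, 25, 30, 32, 33, 48, 64, 72, 80, 84, 95]


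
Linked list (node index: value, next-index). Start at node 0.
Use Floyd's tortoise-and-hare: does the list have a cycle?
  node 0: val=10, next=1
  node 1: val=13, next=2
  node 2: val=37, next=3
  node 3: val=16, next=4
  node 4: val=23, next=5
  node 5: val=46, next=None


Floyd's tortoise (slow, +1) and hare (fast, +2):
  init: slow=0, fast=0
  step 1: slow=1, fast=2
  step 2: slow=2, fast=4
  step 3: fast 4->5->None, no cycle

Cycle: no


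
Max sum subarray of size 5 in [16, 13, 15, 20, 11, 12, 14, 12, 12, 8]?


[0:5]: 75
[1:6]: 71
[2:7]: 72
[3:8]: 69
[4:9]: 61
[5:10]: 58

Max: 75 at [0:5]


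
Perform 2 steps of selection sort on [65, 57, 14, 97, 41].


Initial: [65, 57, 14, 97, 41]
Step 1: min=14 at 2
  Swap: [14, 57, 65, 97, 41]
Step 2: min=41 at 4
  Swap: [14, 41, 65, 97, 57]

After 2 steps: [14, 41, 65, 97, 57]


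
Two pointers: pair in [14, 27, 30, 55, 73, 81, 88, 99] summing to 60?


lo=0(14)+hi=7(99)=113
lo=0(14)+hi=6(88)=102
lo=0(14)+hi=5(81)=95
lo=0(14)+hi=4(73)=87
lo=0(14)+hi=3(55)=69
lo=0(14)+hi=2(30)=44
lo=1(27)+hi=2(30)=57

No pair found


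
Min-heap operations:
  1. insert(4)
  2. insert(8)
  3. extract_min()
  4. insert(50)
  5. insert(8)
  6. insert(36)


insert(4) -> [4]
insert(8) -> [4, 8]
extract_min()->4, [8]
insert(50) -> [8, 50]
insert(8) -> [8, 50, 8]
insert(36) -> [8, 36, 8, 50]

Final heap: [8, 36, 8, 50]


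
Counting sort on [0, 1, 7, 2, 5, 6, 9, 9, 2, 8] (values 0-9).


Input: [0, 1, 7, 2, 5, 6, 9, 9, 2, 8]
Counts: [1, 1, 2, 0, 0, 1, 1, 1, 1, 2]

Sorted: [0, 1, 2, 2, 5, 6, 7, 8, 9, 9]


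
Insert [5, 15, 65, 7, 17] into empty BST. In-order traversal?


Insert 5: root
Insert 15: R from 5
Insert 65: R from 5 -> R from 15
Insert 7: R from 5 -> L from 15
Insert 17: R from 5 -> R from 15 -> L from 65

In-order: [5, 7, 15, 17, 65]


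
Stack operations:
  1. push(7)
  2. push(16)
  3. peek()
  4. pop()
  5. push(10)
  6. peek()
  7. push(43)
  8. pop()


push(7) -> [7]
push(16) -> [7, 16]
peek()->16
pop()->16, [7]
push(10) -> [7, 10]
peek()->10
push(43) -> [7, 10, 43]
pop()->43, [7, 10]

Final stack: [7, 10]


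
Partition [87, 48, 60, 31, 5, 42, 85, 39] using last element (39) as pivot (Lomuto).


Pivot: 39
  31 <= 39: swap -> [31, 48, 60, 87, 5, 42, 85, 39]
  5 <= 39: swap -> [31, 5, 60, 87, 48, 42, 85, 39]
Place pivot at 2: [31, 5, 39, 87, 48, 42, 85, 60]

Partitioned: [31, 5, 39, 87, 48, 42, 85, 60]


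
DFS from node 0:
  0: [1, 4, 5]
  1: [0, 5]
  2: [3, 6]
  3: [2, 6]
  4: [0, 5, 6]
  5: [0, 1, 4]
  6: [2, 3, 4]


Visit 0, push [5, 4, 1]
Visit 1, push [5]
Visit 5, push [4]
Visit 4, push [6]
Visit 6, push [3, 2]
Visit 2, push [3]
Visit 3, push []

DFS order: [0, 1, 5, 4, 6, 2, 3]


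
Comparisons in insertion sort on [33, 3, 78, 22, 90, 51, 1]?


Algorithm: insertion sort
Input: [33, 3, 78, 22, 90, 51, 1]
Sorted: [1, 3, 22, 33, 51, 78, 90]

15


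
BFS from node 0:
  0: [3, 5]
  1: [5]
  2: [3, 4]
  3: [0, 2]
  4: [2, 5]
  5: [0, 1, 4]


Visit 0, enqueue [3, 5]
Visit 3, enqueue [2]
Visit 5, enqueue [1, 4]
Visit 2, enqueue []
Visit 1, enqueue []
Visit 4, enqueue []

BFS order: [0, 3, 5, 2, 1, 4]


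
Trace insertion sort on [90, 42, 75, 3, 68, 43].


Initial: [90, 42, 75, 3, 68, 43]
Insert 42: [42, 90, 75, 3, 68, 43]
Insert 75: [42, 75, 90, 3, 68, 43]
Insert 3: [3, 42, 75, 90, 68, 43]
Insert 68: [3, 42, 68, 75, 90, 43]
Insert 43: [3, 42, 43, 68, 75, 90]

Sorted: [3, 42, 43, 68, 75, 90]


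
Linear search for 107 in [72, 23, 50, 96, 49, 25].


i=0: 72!=107
i=1: 23!=107
i=2: 50!=107
i=3: 96!=107
i=4: 49!=107
i=5: 25!=107

Not found, 6 comps


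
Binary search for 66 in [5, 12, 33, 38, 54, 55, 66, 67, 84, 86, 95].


Step 1: lo=0, hi=10, mid=5, val=55
Step 2: lo=6, hi=10, mid=8, val=84
Step 3: lo=6, hi=7, mid=6, val=66

Found at index 6


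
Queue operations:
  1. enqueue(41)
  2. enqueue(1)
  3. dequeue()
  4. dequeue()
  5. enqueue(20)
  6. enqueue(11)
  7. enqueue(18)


enqueue(41) -> [41]
enqueue(1) -> [41, 1]
dequeue()->41, [1]
dequeue()->1, []
enqueue(20) -> [20]
enqueue(11) -> [20, 11]
enqueue(18) -> [20, 11, 18]

Final queue: [20, 11, 18]


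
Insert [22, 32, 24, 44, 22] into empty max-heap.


Insert 22: [22]
Insert 32: [32, 22]
Insert 24: [32, 22, 24]
Insert 44: [44, 32, 24, 22]
Insert 22: [44, 32, 24, 22, 22]

Final heap: [44, 32, 24, 22, 22]


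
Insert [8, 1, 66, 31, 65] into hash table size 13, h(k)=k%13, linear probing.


Insert 8: h=8 -> slot 8
Insert 1: h=1 -> slot 1
Insert 66: h=1, 1 probes -> slot 2
Insert 31: h=5 -> slot 5
Insert 65: h=0 -> slot 0

Table: [65, 1, 66, None, None, 31, None, None, 8, None, None, None, None]


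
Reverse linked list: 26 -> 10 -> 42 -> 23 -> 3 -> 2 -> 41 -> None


Step 1: curr=26, set curr.next=prev(None) | reversed so far: 26
Step 2: curr=10, set curr.next=prev(26) | reversed so far: 10 -> 26
Step 3: curr=42, set curr.next=prev(10) | reversed so far: 42 -> 10 -> 26
Step 4: curr=23, set curr.next=prev(42) | reversed so far: 23 -> 42 -> 10 -> 26
Step 5: curr=3, set curr.next=prev(23) | reversed so far: 3 -> 23 -> 42 -> 10 -> 26
Step 6: curr=2, set curr.next=prev(3) | reversed so far: 2 -> 3 -> 23 -> 42 -> 10 -> 26
Step 7: curr=41, set curr.next=prev(2) | reversed so far: 41 -> 2 -> 3 -> 23 -> 42 -> 10 -> 26

41 -> 2 -> 3 -> 23 -> 42 -> 10 -> 26 -> None


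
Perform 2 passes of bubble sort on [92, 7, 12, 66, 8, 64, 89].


Initial: [92, 7, 12, 66, 8, 64, 89]
Pass 1: [7, 12, 66, 8, 64, 89, 92] (6 swaps)
Pass 2: [7, 12, 8, 64, 66, 89, 92] (2 swaps)

After 2 passes: [7, 12, 8, 64, 66, 89, 92]


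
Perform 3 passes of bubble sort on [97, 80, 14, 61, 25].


Initial: [97, 80, 14, 61, 25]
Pass 1: [80, 14, 61, 25, 97] (4 swaps)
Pass 2: [14, 61, 25, 80, 97] (3 swaps)
Pass 3: [14, 25, 61, 80, 97] (1 swaps)

After 3 passes: [14, 25, 61, 80, 97]


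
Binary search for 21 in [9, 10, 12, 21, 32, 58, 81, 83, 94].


Step 1: lo=0, hi=8, mid=4, val=32
Step 2: lo=0, hi=3, mid=1, val=10
Step 3: lo=2, hi=3, mid=2, val=12
Step 4: lo=3, hi=3, mid=3, val=21

Found at index 3


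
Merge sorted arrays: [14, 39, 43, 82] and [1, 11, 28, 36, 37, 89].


Take 1 from B
Take 11 from B
Take 14 from A
Take 28 from B
Take 36 from B
Take 37 from B
Take 39 from A
Take 43 from A
Take 82 from A

Merged: [1, 11, 14, 28, 36, 37, 39, 43, 82, 89]


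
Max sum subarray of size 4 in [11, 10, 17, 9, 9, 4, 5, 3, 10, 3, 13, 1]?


[0:4]: 47
[1:5]: 45
[2:6]: 39
[3:7]: 27
[4:8]: 21
[5:9]: 22
[6:10]: 21
[7:11]: 29
[8:12]: 27

Max: 47 at [0:4]


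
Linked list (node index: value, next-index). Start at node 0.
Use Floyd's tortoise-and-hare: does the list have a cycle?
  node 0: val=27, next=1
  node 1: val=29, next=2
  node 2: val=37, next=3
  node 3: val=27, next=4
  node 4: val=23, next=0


Floyd's tortoise (slow, +1) and hare (fast, +2):
  init: slow=0, fast=0
  step 1: slow=1, fast=2
  step 2: slow=2, fast=4
  step 3: slow=3, fast=1
  step 4: slow=4, fast=3
  step 5: slow=0, fast=0
  slow == fast at node 0: cycle detected

Cycle: yes


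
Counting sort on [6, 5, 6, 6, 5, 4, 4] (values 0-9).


Input: [6, 5, 6, 6, 5, 4, 4]
Counts: [0, 0, 0, 0, 2, 2, 3, 0, 0, 0]

Sorted: [4, 4, 5, 5, 6, 6, 6]


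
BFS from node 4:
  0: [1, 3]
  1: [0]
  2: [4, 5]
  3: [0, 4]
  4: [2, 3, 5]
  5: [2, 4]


Visit 4, enqueue [2, 3, 5]
Visit 2, enqueue []
Visit 3, enqueue [0]
Visit 5, enqueue []
Visit 0, enqueue [1]
Visit 1, enqueue []

BFS order: [4, 2, 3, 5, 0, 1]


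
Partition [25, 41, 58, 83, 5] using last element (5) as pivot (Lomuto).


Pivot: 5
Place pivot at 0: [5, 41, 58, 83, 25]

Partitioned: [5, 41, 58, 83, 25]


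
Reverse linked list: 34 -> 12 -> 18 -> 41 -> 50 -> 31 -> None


Step 1: curr=34, set curr.next=prev(None) | reversed so far: 34
Step 2: curr=12, set curr.next=prev(34) | reversed so far: 12 -> 34
Step 3: curr=18, set curr.next=prev(12) | reversed so far: 18 -> 12 -> 34
Step 4: curr=41, set curr.next=prev(18) | reversed so far: 41 -> 18 -> 12 -> 34
Step 5: curr=50, set curr.next=prev(41) | reversed so far: 50 -> 41 -> 18 -> 12 -> 34
Step 6: curr=31, set curr.next=prev(50) | reversed so far: 31 -> 50 -> 41 -> 18 -> 12 -> 34

31 -> 50 -> 41 -> 18 -> 12 -> 34 -> None


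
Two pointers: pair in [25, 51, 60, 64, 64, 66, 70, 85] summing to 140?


lo=0(25)+hi=7(85)=110
lo=1(51)+hi=7(85)=136
lo=2(60)+hi=7(85)=145
lo=2(60)+hi=6(70)=130
lo=3(64)+hi=6(70)=134
lo=4(64)+hi=6(70)=134
lo=5(66)+hi=6(70)=136

No pair found


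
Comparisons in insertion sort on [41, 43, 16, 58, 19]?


Algorithm: insertion sort
Input: [41, 43, 16, 58, 19]
Sorted: [16, 19, 41, 43, 58]

8


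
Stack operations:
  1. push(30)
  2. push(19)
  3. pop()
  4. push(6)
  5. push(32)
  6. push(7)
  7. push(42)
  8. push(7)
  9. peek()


push(30) -> [30]
push(19) -> [30, 19]
pop()->19, [30]
push(6) -> [30, 6]
push(32) -> [30, 6, 32]
push(7) -> [30, 6, 32, 7]
push(42) -> [30, 6, 32, 7, 42]
push(7) -> [30, 6, 32, 7, 42, 7]
peek()->7

Final stack: [30, 6, 32, 7, 42, 7]


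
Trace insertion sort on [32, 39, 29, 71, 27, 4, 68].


Initial: [32, 39, 29, 71, 27, 4, 68]
Insert 39: [32, 39, 29, 71, 27, 4, 68]
Insert 29: [29, 32, 39, 71, 27, 4, 68]
Insert 71: [29, 32, 39, 71, 27, 4, 68]
Insert 27: [27, 29, 32, 39, 71, 4, 68]
Insert 4: [4, 27, 29, 32, 39, 71, 68]
Insert 68: [4, 27, 29, 32, 39, 68, 71]

Sorted: [4, 27, 29, 32, 39, 68, 71]


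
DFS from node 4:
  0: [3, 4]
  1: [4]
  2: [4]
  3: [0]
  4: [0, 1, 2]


Visit 4, push [2, 1, 0]
Visit 0, push [3]
Visit 3, push []
Visit 1, push []
Visit 2, push []

DFS order: [4, 0, 3, 1, 2]


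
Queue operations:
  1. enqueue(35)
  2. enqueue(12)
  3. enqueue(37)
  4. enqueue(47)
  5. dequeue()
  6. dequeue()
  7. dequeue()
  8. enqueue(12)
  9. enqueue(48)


enqueue(35) -> [35]
enqueue(12) -> [35, 12]
enqueue(37) -> [35, 12, 37]
enqueue(47) -> [35, 12, 37, 47]
dequeue()->35, [12, 37, 47]
dequeue()->12, [37, 47]
dequeue()->37, [47]
enqueue(12) -> [47, 12]
enqueue(48) -> [47, 12, 48]

Final queue: [47, 12, 48]


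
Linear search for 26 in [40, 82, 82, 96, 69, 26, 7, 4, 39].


i=0: 40!=26
i=1: 82!=26
i=2: 82!=26
i=3: 96!=26
i=4: 69!=26
i=5: 26==26 found!

Found at 5, 6 comps


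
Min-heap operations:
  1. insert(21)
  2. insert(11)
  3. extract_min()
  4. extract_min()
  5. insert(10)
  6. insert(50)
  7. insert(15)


insert(21) -> [21]
insert(11) -> [11, 21]
extract_min()->11, [21]
extract_min()->21, []
insert(10) -> [10]
insert(50) -> [10, 50]
insert(15) -> [10, 50, 15]

Final heap: [10, 50, 15]


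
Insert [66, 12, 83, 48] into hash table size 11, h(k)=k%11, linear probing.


Insert 66: h=0 -> slot 0
Insert 12: h=1 -> slot 1
Insert 83: h=6 -> slot 6
Insert 48: h=4 -> slot 4

Table: [66, 12, None, None, 48, None, 83, None, None, None, None]


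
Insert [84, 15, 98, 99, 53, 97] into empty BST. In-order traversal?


Insert 84: root
Insert 15: L from 84
Insert 98: R from 84
Insert 99: R from 84 -> R from 98
Insert 53: L from 84 -> R from 15
Insert 97: R from 84 -> L from 98

In-order: [15, 53, 84, 97, 98, 99]


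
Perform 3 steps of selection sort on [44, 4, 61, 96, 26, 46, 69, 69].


Initial: [44, 4, 61, 96, 26, 46, 69, 69]
Step 1: min=4 at 1
  Swap: [4, 44, 61, 96, 26, 46, 69, 69]
Step 2: min=26 at 4
  Swap: [4, 26, 61, 96, 44, 46, 69, 69]
Step 3: min=44 at 4
  Swap: [4, 26, 44, 96, 61, 46, 69, 69]

After 3 steps: [4, 26, 44, 96, 61, 46, 69, 69]


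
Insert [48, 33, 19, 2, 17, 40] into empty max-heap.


Insert 48: [48]
Insert 33: [48, 33]
Insert 19: [48, 33, 19]
Insert 2: [48, 33, 19, 2]
Insert 17: [48, 33, 19, 2, 17]
Insert 40: [48, 33, 40, 2, 17, 19]

Final heap: [48, 33, 40, 2, 17, 19]


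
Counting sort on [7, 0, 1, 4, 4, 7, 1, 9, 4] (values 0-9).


Input: [7, 0, 1, 4, 4, 7, 1, 9, 4]
Counts: [1, 2, 0, 0, 3, 0, 0, 2, 0, 1]

Sorted: [0, 1, 1, 4, 4, 4, 7, 7, 9]


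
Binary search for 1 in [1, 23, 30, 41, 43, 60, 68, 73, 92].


Step 1: lo=0, hi=8, mid=4, val=43
Step 2: lo=0, hi=3, mid=1, val=23
Step 3: lo=0, hi=0, mid=0, val=1

Found at index 0


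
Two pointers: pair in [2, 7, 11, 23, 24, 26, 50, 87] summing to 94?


lo=0(2)+hi=7(87)=89
lo=1(7)+hi=7(87)=94

Yes: 7+87=94


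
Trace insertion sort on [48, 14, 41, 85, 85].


Initial: [48, 14, 41, 85, 85]
Insert 14: [14, 48, 41, 85, 85]
Insert 41: [14, 41, 48, 85, 85]
Insert 85: [14, 41, 48, 85, 85]
Insert 85: [14, 41, 48, 85, 85]

Sorted: [14, 41, 48, 85, 85]


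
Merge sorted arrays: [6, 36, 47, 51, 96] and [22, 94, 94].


Take 6 from A
Take 22 from B
Take 36 from A
Take 47 from A
Take 51 from A
Take 94 from B
Take 94 from B

Merged: [6, 22, 36, 47, 51, 94, 94, 96]


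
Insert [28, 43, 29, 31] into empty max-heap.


Insert 28: [28]
Insert 43: [43, 28]
Insert 29: [43, 28, 29]
Insert 31: [43, 31, 29, 28]

Final heap: [43, 31, 29, 28]
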